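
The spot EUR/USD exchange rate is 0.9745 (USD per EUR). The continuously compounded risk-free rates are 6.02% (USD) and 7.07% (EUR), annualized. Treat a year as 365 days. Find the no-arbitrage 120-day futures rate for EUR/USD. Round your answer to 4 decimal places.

F = S·e^((r_USD − r_EUR)T) = 0.9745 · e^((0.0602 − 0.0707) × 120/365)
= 0.9745 · e^-0.003452 = 0.9745 × 0.996554
F = 0.9711 USD per EUR

0.9711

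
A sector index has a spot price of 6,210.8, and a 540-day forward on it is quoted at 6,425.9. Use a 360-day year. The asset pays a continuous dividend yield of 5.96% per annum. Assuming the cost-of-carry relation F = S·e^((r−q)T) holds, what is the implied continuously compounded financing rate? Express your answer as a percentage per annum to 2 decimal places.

From F = S·e^((r−q)T): (r − q) = ln(F/S)/T
ln(6425.9/6210.8) = ln(1.034633) = 0.034047
(r − q) = 0.034047 / (540/360) = 0.022698
r = ln(F/S)/T + q = 0.022698 + 0.0596 = 0.082298
r = 8.23%

8.23%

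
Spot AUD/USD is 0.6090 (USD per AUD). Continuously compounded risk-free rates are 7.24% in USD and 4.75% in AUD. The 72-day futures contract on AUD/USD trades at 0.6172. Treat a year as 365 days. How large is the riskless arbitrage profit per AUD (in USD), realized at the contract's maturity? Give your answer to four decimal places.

0.0052 per AUD (in USD)

Fair futures: F* = S·e^(carry·T), with carry = (r_USD − r_AUD) = 0.0724 − 0.0475 = 0.0249
F* = 0.6090 · e^(0.0249 × 72/365) = 0.6090 · e^0.004912 = 0.6090 × 1.004924 = 0.6120
Market 0.6172 > fair 0.6120: forward overpriced → cash-and-carry (buy spot, short the forward).
At maturity, profit = |F_mkt − F*| = |0.6172 − 0.6120| = 0.0052 per AUD (in USD)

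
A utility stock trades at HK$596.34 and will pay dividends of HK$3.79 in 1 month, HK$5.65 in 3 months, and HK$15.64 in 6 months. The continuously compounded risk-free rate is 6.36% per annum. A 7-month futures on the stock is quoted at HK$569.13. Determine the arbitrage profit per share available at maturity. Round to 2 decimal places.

PV(dividends) I = 3.79·e^(−0.0636·1/12) + 5.65·e^(−0.0636·3/12) + 15.64·e^(−0.0636·6/12) = 24.4813
Fair futures F* = (S − I)·e^(rT) = (596.34 − 24.4813)·e^0.037100 = 571.8587 × 1.037797 = 593.4732
Market HK$569.13 < fair 593.4732: forward underpriced → reverse cash-and-carry (short the stock, invest proceeds at r, pay the dividends, go long the forward).
Profit at T = |F_mkt − F*| = |569.13 − 593.4732| = HK$24.34 per share

HK$24.34 per share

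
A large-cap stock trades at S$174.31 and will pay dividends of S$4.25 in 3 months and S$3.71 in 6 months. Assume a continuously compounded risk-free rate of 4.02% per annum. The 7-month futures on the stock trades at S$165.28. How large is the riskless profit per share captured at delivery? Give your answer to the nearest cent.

PV(dividends) I = 4.25·e^(−0.0402·3/12) + 3.71·e^(−0.0402·6/12) = 7.8437
Fair futures F* = (S − I)·e^(rT) = (174.31 − 7.8437)·e^0.023450 = 166.4663 × 1.023727 = 170.4160
Market S$165.28 < fair 170.4160: forward underpriced → reverse cash-and-carry (short the stock, invest proceeds at r, pay the dividends, go long the forward).
Profit at T = |F_mkt − F*| = |165.28 − 170.4160| = S$5.14 per share

S$5.14 per share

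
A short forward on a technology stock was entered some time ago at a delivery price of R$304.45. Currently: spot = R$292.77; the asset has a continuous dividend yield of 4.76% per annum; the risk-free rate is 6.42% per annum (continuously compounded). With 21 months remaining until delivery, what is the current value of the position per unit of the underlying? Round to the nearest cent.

R$2.73

Current fair forward for the remaining 21 months: F = S·e^((r − q)·T), (r − q) = 0.0642 − 0.0476 = 0.0166
F = 292.77 · e^(0.0166 × 21/12) = 292.77 × 1.029476 = 301.3997
Value of long forward = (F − K)·e^(−rT) = (301.3997 − 304.45) · e^(−0.0642·21/12)
= -3.0503 × 0.893731 = -2.73
Short position value = −(long value) = R$2.73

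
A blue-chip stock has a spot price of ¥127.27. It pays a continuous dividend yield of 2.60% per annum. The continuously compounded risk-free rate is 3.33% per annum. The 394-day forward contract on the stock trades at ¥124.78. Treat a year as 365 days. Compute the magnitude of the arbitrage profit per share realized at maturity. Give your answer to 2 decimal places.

Fair forward: F* = S·e^(carry·T), with carry = (r − q) = 0.0333 − 0.0260 = 0.0073
F* = 127.27 · e^(0.0073 × 394/365) = 127.27 · e^0.007880 = 127.27 × 1.007911 = ¥128.2768
Market ¥124.78 < fair ¥128.2768: forward underpriced → reverse cash-and-carry (short spot, go long the forward).
At maturity, profit = |F_mkt − F*| = |124.78 − 128.2768| = ¥3.50 per share

¥3.50 per share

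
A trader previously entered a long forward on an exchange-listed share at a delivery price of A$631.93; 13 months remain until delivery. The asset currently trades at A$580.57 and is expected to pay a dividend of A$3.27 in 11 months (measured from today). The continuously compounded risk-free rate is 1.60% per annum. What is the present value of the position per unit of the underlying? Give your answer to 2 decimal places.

PV(remaining dividends) I = 3.27·e^(−0.0160·11/12) = 3.2224
Current forward F = (S − I)·e^(rT) = (580.57 − 3.2224)·e^(0.0160·13/12) = 577.3476 × 1.017484 = 587.4419
Value (long) = (F − K)·e^(−rT) = (587.4419 − 631.93) × 0.982816 = -43.7236
Value = -A$43.72

-A$43.72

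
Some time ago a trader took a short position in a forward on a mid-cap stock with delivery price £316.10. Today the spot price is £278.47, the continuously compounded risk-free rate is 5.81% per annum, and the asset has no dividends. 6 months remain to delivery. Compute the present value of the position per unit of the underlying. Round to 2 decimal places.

Current fair forward for the remaining 6 months: F = S·e^(r·T), r = 0.0581
F = 278.47 · e^(0.0581 × 6/12) = 278.47 × 1.029476 = 286.6782
Value of long forward = (F − K)·e^(−rT) = (286.6782 − 316.10) · e^(−0.0581·6/12)
= -29.4218 × 0.971368 = -28.58
Short position value = −(long value) = £28.58

£28.58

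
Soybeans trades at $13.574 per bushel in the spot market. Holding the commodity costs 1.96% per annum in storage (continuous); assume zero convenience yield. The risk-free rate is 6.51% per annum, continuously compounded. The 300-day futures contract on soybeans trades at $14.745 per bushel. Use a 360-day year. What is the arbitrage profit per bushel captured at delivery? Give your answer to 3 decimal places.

$0.178 per bushel

Fair futures: F* = S·e^(carry·T), with carry = (r + u) = 0.0651 + 0.0196 = 0.0847
F* = 13.574 · e^(0.0847 × 300/360) = 13.574 · e^0.070583 = 13.574 × 1.073134 = $14.5667
Market $14.745 > fair $14.5667: forward overpriced → cash-and-carry (buy spot, short the forward).
At maturity, profit = |F_mkt − F*| = |14.745 − 14.5667| = $0.178 per bushel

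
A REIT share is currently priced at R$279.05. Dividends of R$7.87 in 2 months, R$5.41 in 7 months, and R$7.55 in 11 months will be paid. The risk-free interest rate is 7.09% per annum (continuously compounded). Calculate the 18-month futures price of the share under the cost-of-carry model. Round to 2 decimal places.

PV(dividends) I = 7.87·e^(−0.0709·2/12) + 5.41·e^(−0.0709·7/12) + 7.55·e^(−0.0709·11/12)
I = 7.7776 + 5.1908 + 7.0749 = 20.0433
F = (S − I)·e^(rT) = (279.05 − 20.0433) · e^(0.0709·18/12)
= 259.0067 · e^0.106350 = 259.0067 × 1.112211 = R$288.07

R$288.07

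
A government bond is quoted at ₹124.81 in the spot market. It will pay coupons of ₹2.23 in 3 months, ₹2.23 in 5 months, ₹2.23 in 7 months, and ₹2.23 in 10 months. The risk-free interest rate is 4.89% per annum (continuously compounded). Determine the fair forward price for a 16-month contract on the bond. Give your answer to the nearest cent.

PV(coupons) I = 2.23·e^(−0.0489·3/12) + 2.23·e^(−0.0489·5/12) + 2.23·e^(−0.0489·7/12) + 2.23·e^(−0.0489·10/12)
I = 2.2029 + 2.1850 + 2.1673 + 2.1410 = 8.6962
F = (S − I)·e^(rT) = (124.81 − 8.6962) · e^(0.0489·16/12)
= 116.1138 · e^0.065200 = 116.1138 × 1.067372 = ₹123.94

₹123.94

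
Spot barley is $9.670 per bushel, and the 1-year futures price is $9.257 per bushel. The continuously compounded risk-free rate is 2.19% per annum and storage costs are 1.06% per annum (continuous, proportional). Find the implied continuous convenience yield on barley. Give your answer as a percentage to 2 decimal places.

F = S·e^((r+u−y)T) ⇒ (r+u−y) = ln(F/S)/T
ln(9.257/9.670) = -0.043648; /T ⇒ -0.043648
y = r + u − ln(F/S)/T = 0.0219 + 0.0106 + 0.043648 = 0.076148
y = 7.61%

7.61%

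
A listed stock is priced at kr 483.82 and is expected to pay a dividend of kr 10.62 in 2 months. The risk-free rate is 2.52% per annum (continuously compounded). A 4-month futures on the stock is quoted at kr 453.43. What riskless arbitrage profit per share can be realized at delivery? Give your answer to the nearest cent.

kr 23.81 per share

PV(dividends) I = 10.62·e^(−0.0252·2/12) = 10.5755
Fair futures F* = (S − I)·e^(rT) = (483.82 − 10.5755)·e^0.008400 = 473.2445 × 1.008435 = 477.2363
Market kr 453.43 < fair 477.2363: forward underpriced → reverse cash-and-carry (short the stock, invest proceeds at r, pay the dividends, go long the forward).
Profit at T = |F_mkt − F*| = |453.43 − 477.2363| = kr 23.81 per share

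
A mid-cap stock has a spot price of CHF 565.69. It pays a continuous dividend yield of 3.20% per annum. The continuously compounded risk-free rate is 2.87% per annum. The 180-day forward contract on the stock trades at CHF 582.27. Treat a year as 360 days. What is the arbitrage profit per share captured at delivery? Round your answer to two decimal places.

Fair forward: F* = S·e^(carry·T), with carry = (r − q) = 0.0287 − 0.0320 = -0.0033
F* = 565.69 · e^(-0.0033 × 180/360) = 565.69 · e^-0.001650 = 565.69 × 0.998351 = CHF 564.7572
Market CHF 582.27 > fair CHF 564.7572: forward overpriced → cash-and-carry (buy spot, short the forward).
At maturity, profit = |F_mkt − F*| = |582.27 − 564.7572| = CHF 17.51 per share

CHF 17.51 per share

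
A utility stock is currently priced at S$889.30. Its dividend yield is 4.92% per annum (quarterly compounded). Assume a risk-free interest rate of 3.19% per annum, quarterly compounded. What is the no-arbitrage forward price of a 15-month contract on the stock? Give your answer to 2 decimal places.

F = S · (1+r/4)^(4T) / (1+q/4)^(4T)
= 889.30 × 1.040516 / 1.063032 = 889.30 × 0.978819
F = S$870.46

S$870.46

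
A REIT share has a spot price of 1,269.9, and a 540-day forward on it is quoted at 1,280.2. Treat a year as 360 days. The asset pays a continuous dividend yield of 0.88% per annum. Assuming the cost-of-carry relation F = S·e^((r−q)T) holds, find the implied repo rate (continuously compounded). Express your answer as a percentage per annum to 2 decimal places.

1.42%

From F = S·e^((r−q)T): (r − q) = ln(F/S)/T
ln(1280.2/1269.9) = ln(1.008111) = 0.008078
(r − q) = 0.008078 / (540/360) = 0.005385
r = ln(F/S)/T + q = 0.005385 + 0.0088 = 0.014185
r = 1.42%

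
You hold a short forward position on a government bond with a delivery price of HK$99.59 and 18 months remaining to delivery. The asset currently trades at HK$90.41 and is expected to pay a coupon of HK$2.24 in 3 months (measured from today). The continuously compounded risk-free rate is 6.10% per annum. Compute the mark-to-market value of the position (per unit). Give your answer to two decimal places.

PV(remaining coupons) I = 2.24·e^(−0.0610·3/12) = 2.2061
Current forward F = (S − I)·e^(rT) = (90.41 − 2.2061)·e^(0.0610·18/12) = 88.2039 × 1.095817 = 96.6553
Value (long) = (F − K)·e^(−rT) = (96.6553 − 99.59) × 0.912561 = -2.6781
Short position value = −(long value) = HK$2.68

HK$2.68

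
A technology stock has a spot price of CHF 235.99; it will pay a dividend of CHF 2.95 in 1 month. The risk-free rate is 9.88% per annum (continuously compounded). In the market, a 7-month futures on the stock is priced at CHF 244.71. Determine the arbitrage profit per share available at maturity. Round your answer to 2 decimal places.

PV(dividends) I = 2.95·e^(−0.0988·1/12) = 2.9258
Fair futures F* = (S − I)·e^(rT) = (235.99 − 2.9258)·e^0.057633 = 233.0642 × 1.059326 = 246.8910
Market CHF 244.71 < fair 246.8910: forward underpriced → reverse cash-and-carry (short the stock, invest proceeds at r, pay the dividends, go long the forward).
Profit at T = |F_mkt − F*| = |244.71 − 246.8910| = CHF 2.18 per share

CHF 2.18 per share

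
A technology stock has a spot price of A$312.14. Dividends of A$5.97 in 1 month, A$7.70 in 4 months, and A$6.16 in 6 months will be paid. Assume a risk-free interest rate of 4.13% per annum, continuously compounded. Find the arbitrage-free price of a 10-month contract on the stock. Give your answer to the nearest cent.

PV(dividends) I = 5.97·e^(−0.0413·1/12) + 7.70·e^(−0.0413·4/12) + 6.16·e^(−0.0413·6/12)
I = 5.9495 + 7.5947 + 6.0341 = 19.5783
F = (S − I)·e^(rT) = (312.14 − 19.5783) · e^(0.0413·10/12)
= 292.5617 · e^0.034417 = 292.5617 × 1.035016 = A$302.81

A$302.81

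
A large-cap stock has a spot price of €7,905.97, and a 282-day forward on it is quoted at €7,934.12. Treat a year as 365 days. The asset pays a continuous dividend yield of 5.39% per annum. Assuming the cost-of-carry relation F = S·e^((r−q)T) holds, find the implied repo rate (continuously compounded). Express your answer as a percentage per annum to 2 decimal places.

From F = S·e^((r−q)T): (r − q) = ln(F/S)/T
ln(7934.12/7905.97) = ln(1.003561) = 0.003555
(r − q) = 0.003555 / (282/365) = 0.004601
r = ln(F/S)/T + q = 0.004601 + 0.0539 = 0.058501
r = 5.85%

5.85%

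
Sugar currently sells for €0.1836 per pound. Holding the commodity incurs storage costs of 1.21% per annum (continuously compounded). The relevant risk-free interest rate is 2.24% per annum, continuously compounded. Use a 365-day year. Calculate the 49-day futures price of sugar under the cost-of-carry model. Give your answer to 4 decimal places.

Net carry = r + u − y = 0.0224 + 0.0121 − 0.0000 = 0.0345
F = S·e^((r+u−y)T) = 0.1836 · e^(0.0345 × 49/365) = 0.1836 · e^0.004632
= 0.1836 × 1.004643 = €0.1845 per pound

€0.1845 per pound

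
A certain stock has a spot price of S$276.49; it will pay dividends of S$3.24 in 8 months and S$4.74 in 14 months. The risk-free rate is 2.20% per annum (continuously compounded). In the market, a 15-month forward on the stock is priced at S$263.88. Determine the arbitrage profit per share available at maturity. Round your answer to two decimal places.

S$12.29 per share

PV(dividends) I = 3.24·e^(−0.0220·8/12) + 4.74·e^(−0.0220·14/12) = 7.8127
Fair forward F* = (S − I)·e^(rT) = (276.49 − 7.8127)·e^0.027500 = 268.6773 × 1.027882 = 276.1686
Market S$263.88 < fair 276.1686: forward underpriced → reverse cash-and-carry (short the stock, invest proceeds at r, pay the dividends, go long the forward).
Profit at T = |F_mkt − F*| = |263.88 − 276.1686| = S$12.29 per share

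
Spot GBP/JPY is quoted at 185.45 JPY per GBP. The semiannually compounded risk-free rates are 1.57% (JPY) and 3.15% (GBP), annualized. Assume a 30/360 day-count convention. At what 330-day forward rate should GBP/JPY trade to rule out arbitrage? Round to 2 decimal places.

By covered interest parity, F = S · (1+r_JPY/2)^(2T) / (1+r_GBP/2)^(2T)
= 185.45 × 1.014439 / 1.029064 = 185.45 × 0.985788
F = 182.81 JPY per GBP

182.81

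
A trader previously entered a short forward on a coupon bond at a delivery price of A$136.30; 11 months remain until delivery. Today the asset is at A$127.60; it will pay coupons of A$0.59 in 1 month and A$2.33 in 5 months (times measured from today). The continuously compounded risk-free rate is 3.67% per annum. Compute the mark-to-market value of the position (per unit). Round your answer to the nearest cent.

A$7.07

PV(remaining coupons) I = 0.59·e^(−0.0367·1/12) + 2.33·e^(−0.0367·5/12) = 2.8828
Current forward F = (S − I)·e^(rT) = (127.60 − 2.8828)·e^(0.0367·11/12) = 124.7172 × 1.034214 = 128.9843
Value (long) = (F − K)·e^(−rT) = (128.9843 − 136.30) × 0.966918 = -7.0737
Short position value = −(long value) = A$7.07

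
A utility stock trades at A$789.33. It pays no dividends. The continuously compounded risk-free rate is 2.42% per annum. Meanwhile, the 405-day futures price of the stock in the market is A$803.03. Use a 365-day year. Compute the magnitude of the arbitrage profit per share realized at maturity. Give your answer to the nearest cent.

A$7.78 per share

Fair futures: F* = S·e^(carry·T), with carry = r = 0.0242
F* = 789.33 · e^(0.0242 × 405/365) = 789.33 · e^0.026852 = 789.33 × 1.027216 = A$810.8124
Market A$803.03 < fair A$810.8124: forward underpriced → reverse cash-and-carry (short spot, go long the forward).
At maturity, profit = |F_mkt − F*| = |803.03 − 810.8124| = A$7.78 per share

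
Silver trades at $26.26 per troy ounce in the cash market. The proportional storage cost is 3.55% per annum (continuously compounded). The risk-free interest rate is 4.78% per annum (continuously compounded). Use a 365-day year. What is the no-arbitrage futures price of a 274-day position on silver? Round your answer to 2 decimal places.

$27.95 per troy ounce

Net carry = r + u − y = 0.0478 + 0.0355 − 0.0000 = 0.0833
F = S·e^((r+u−y)T) = 26.26 · e^(0.0833 × 274/365) = 26.26 · e^0.062532
= 26.26 × 1.064529 = $27.95 per troy ounce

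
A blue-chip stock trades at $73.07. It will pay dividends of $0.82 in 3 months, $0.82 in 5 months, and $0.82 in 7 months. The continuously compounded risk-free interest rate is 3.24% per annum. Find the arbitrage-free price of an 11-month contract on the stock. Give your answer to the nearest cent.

$72.77

PV(dividends) I = 0.82·e^(−0.0324·3/12) + 0.82·e^(−0.0324·5/12) + 0.82·e^(−0.0324·7/12)
I = 0.8134 + 0.8090 + 0.8046 = 2.4270
F = (S − I)·e^(rT) = (73.07 − 2.4270) · e^(0.0324·11/12)
= 70.6430 · e^0.029700 = 70.6430 × 1.030145 = $72.77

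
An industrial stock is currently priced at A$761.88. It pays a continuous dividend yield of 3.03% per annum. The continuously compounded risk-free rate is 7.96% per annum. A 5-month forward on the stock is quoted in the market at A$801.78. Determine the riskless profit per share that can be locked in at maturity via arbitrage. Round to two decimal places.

Fair forward: F* = S·e^(carry·T), with carry = (r − q) = 0.0796 − 0.0303 = 0.0493
F* = 761.88 · e^(0.0493 × 5/12) = 761.88 · e^0.020542 = 761.88 × 1.020754 = A$777.6921
Market A$801.78 > fair A$777.6921: forward overpriced → cash-and-carry (buy spot, short the forward).
At maturity, profit = |F_mkt − F*| = |801.78 − 777.6921| = A$24.09 per share

A$24.09 per share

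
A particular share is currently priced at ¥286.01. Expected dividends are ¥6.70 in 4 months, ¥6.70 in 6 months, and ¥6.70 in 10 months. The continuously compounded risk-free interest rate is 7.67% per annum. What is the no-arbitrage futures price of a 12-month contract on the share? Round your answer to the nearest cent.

¥288.01

PV(dividends) I = 6.70·e^(−0.0767·4/12) + 6.70·e^(−0.0767·6/12) + 6.70·e^(−0.0767·10/12)
I = 6.5309 + 6.4479 + 6.2852 = 19.2640
F = (S − I)·e^(rT) = (286.01 − 19.2640) · e^(0.0767·12/12)
= 266.7460 · e^0.076700 = 266.7460 × 1.079718 = ¥288.01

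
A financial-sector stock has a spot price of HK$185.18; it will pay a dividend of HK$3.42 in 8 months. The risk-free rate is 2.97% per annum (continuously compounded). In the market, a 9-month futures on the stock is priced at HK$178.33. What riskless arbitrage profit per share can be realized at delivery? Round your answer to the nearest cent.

PV(dividends) I = 3.42·e^(−0.0297·8/12) = 3.3529
Fair futures F* = (S − I)·e^(rT) = (185.18 − 3.3529)·e^0.022275 = 181.8271 × 1.022525 = 185.9228
Market HK$178.33 < fair 185.9228: forward underpriced → reverse cash-and-carry (short the stock, invest proceeds at r, pay the dividends, go long the forward).
Profit at T = |F_mkt − F*| = |178.33 − 185.9228| = HK$7.59 per share

HK$7.59 per share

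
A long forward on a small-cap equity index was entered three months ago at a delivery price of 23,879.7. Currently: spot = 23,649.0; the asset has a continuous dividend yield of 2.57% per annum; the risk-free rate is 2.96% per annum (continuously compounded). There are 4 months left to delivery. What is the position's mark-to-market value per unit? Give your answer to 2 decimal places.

-197.97

Current fair forward for the remaining 4 months: F = S·e^((r − q)·T), (r − q) = 0.0296 − 0.0257 = 0.0039
F = 23649.0 · e^(0.0039 × 4/12) = 23649.0 × 1.00130085 = 23679.7638
Value of long forward = (F − K)·e^(−rT) = (23679.7638 − 23879.7) · e^(−0.0296·4/12)
= -199.9362 × 0.99018185 = -197.97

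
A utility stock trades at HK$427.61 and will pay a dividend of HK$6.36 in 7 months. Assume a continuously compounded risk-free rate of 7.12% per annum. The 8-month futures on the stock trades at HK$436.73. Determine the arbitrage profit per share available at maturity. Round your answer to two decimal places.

PV(dividends) I = 6.36·e^(−0.0712·7/12) = 6.1013
Fair futures F* = (S − I)·e^(rT) = (427.61 − 6.1013)·e^0.047467 = 421.5087 × 1.048612 = 441.9991
Market HK$436.73 < fair 441.9991: forward underpriced → reverse cash-and-carry (short the stock, invest proceeds at r, pay the dividends, go long the forward).
Profit at T = |F_mkt − F*| = |436.73 − 441.9991| = HK$5.27 per share

HK$5.27 per share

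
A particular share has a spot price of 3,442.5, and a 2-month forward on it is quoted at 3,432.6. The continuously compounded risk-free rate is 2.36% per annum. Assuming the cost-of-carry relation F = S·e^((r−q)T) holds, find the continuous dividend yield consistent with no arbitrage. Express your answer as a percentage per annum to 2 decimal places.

From F = S·e^((r−q)T): (r − q) = ln(F/S)/T
ln(3432.6/3442.5) = ln(0.997124) = -0.002880
(r − q) = -0.002880 / (2/12) = -0.017280
q = r − ln(F/S)/T = 0.0236 + 0.017280 = 0.040880
q = 4.09%

4.09%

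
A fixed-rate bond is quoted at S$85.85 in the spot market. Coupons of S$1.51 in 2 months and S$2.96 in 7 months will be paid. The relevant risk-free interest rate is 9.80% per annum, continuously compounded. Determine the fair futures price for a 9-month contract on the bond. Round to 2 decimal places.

PV(coupons) I = 1.51·e^(−0.0980·2/12) + 2.96·e^(−0.0980·7/12)
I = 1.4855 + 2.7955 = 4.2810
F = (S − I)·e^(rT) = (85.85 − 4.2810) · e^(0.0980·9/12)
= 81.5690 · e^0.073500 = 81.5690 × 1.076269 = S$87.79

S$87.79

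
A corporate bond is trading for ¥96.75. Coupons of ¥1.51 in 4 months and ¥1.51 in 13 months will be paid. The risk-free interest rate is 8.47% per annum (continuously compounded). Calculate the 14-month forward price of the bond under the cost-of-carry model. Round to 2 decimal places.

¥103.66

PV(coupons) I = 1.51·e^(−0.0847·4/12) + 1.51·e^(−0.0847·13/12)
I = 1.4680 + 1.3776 = 2.8456
F = (S − I)·e^(rT) = (96.75 − 2.8456) · e^(0.0847·14/12)
= 93.9044 · e^0.098817 = 93.9044 × 1.103864 = ¥103.66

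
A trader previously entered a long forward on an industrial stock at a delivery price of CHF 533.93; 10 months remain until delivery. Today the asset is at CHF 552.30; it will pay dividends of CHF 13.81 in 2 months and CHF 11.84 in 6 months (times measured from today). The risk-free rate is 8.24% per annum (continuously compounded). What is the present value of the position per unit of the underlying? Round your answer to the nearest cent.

CHF 28.82

PV(remaining dividends) I = 13.81·e^(−0.0824·2/12) + 11.84·e^(−0.0824·6/12) = 24.9837
Current forward F = (S − I)·e^(rT) = (552.30 − 24.9837)·e^(0.0824·10/12) = 527.3163 × 1.071079 = 564.7974
Value (long) = (F − K)·e^(−rT) = (564.7974 − 533.93) × 0.933638 = 28.8190
Value = CHF 28.82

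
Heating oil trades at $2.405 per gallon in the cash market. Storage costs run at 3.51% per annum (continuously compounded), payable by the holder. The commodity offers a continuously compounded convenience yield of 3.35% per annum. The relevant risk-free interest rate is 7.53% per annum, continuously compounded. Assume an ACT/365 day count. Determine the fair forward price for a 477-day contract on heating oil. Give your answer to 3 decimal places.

$2.659 per gallon

Net carry = r + u − y = 0.0753 + 0.0351 − 0.0335 = 0.0769
F = S·e^((r+u−y)T) = 2.405 · e^(0.0769 × 477/365) = 2.405 · e^0.100497
= 2.405 × 1.105720 = $2.659 per gallon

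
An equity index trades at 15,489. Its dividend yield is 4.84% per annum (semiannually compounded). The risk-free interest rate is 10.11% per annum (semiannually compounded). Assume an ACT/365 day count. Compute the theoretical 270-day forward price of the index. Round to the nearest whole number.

16,082

F = S · (1+r/2)^(2T) / (1+q/2)^(2T)
= 15489 × 1.075685 / 1.036010 = 15489 × 1.038296
F = 16,082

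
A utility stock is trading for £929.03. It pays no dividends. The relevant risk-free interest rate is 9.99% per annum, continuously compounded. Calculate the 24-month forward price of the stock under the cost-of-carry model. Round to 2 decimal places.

£1,134.49

F = S·e^(rT) = 929.03 · e^(0.0999 × 24/12)
= 929.03 · e^0.199800 = 929.03 × 1.221159
F = £1,134.49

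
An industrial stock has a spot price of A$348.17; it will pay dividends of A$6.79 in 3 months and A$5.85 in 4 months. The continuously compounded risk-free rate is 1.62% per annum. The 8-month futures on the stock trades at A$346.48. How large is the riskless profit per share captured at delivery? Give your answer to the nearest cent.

A$7.25 per share

PV(dividends) I = 6.79·e^(−0.0162·3/12) + 5.85·e^(−0.0162·4/12) = 12.5811
Fair futures F* = (S − I)·e^(rT) = (348.17 − 12.5811)·e^0.010800 = 335.5889 × 1.010859 = 339.2331
Market A$346.48 > fair 339.2331: forward overpriced → cash-and-carry (borrow at r, buy the stock and collect the dividends, short the forward).
Profit at T = |F_mkt − F*| = |346.48 − 339.2331| = A$7.25 per share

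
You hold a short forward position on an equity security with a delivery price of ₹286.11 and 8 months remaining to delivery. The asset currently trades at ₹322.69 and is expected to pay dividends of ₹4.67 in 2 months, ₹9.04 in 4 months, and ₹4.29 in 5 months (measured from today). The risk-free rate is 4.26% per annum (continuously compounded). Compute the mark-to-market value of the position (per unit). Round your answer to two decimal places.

PV(remaining dividends) I = 4.67·e^(−0.0426·2/12) + 9.04·e^(−0.0426·4/12) + 4.29·e^(−0.0426·5/12) = 17.7640
Current forward F = (S − I)·e^(rT) = (322.69 − 17.7640)·e^(0.0426·8/12) = 304.9260 × 1.028807 = 313.7100
Value (long) = (F − K)·e^(−rT) = (313.7100 − 286.11) × 0.971999 = 26.8272
Short position value = −(long value) = -₹26.83

-₹26.83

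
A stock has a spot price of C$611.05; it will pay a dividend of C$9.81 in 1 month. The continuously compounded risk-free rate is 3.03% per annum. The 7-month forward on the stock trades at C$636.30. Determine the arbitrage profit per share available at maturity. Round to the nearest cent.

C$24.31 per share

PV(dividends) I = 9.81·e^(−0.0303·1/12) = 9.7853
Fair forward F* = (S − I)·e^(rT) = (611.05 − 9.7853)·e^0.017675 = 601.2647 × 1.017832 = 611.9865
Market C$636.30 > fair 611.9865: forward overpriced → cash-and-carry (borrow at r, buy the stock and collect the dividends, short the forward).
Profit at T = |F_mkt − F*| = |636.30 − 611.9865| = C$24.31 per share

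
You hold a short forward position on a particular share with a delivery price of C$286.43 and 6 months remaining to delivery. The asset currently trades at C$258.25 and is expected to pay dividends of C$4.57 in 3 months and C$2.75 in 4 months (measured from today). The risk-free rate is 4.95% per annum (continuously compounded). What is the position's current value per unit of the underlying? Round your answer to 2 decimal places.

C$28.40

PV(remaining dividends) I = 4.57·e^(−0.0495·3/12) + 2.75·e^(−0.0495·4/12) = 7.2188
Current forward F = (S − I)·e^(rT) = (258.25 − 7.2188)·e^(0.0495·6/12) = 251.0312 × 1.025059 = 257.3218
Value (long) = (F − K)·e^(−rT) = (257.3218 − 286.43) × 0.975554 = -28.3966
Short position value = −(long value) = C$28.40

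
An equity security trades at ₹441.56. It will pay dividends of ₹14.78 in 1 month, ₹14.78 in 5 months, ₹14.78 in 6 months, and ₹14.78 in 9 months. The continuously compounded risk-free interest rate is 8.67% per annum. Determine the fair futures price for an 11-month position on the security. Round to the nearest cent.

PV(dividends) I = 14.78·e^(−0.0867·1/12) + 14.78·e^(−0.0867·5/12) + 14.78·e^(−0.0867·6/12) + 14.78·e^(−0.0867·9/12)
I = 14.6736 + 14.2556 + 14.1530 + 13.8495 = 56.9317
F = (S − I)·e^(rT) = (441.56 − 56.9317) · e^(0.0867·11/12)
= 384.6283 · e^0.079475 = 384.6283 × 1.082718 = ₹416.44

₹416.44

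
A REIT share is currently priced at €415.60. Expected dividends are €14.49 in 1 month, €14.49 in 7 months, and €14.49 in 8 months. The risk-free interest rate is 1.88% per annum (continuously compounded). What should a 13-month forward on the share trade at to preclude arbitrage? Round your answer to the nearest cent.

€380.16

PV(dividends) I = 14.49·e^(−0.0188·1/12) + 14.49·e^(−0.0188·7/12) + 14.49·e^(−0.0188·8/12)
I = 14.4673 + 14.3320 + 14.3095 = 43.1088
F = (S − I)·e^(rT) = (415.60 − 43.1088) · e^(0.0188·13/12)
= 372.4912 · e^0.020367 = 372.4912 × 1.020576 = €380.16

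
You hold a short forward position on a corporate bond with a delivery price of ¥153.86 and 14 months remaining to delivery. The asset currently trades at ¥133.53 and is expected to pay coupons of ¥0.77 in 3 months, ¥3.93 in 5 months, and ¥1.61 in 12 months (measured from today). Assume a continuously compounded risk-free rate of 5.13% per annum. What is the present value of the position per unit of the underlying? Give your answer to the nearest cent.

PV(remaining coupons) I = 0.77·e^(−0.0513·3/12) + 3.93·e^(−0.0513·5/12) + 1.61·e^(−0.0513·12/12) = 6.1366
Current forward F = (S − I)·e^(rT) = (133.53 − 6.1366)·e^(0.0513·14/12) = 127.3934 × 1.061677 = 135.2506
Value (long) = (F − K)·e^(−rT) = (135.2506 − 153.86) × 0.941906 = -17.5283
Short position value = −(long value) = ¥17.53

¥17.53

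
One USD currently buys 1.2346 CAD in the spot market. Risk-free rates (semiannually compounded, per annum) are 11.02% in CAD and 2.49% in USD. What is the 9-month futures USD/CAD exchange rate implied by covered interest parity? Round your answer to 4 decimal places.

By covered interest parity, F = S · (1+r_CAD/2)^(2T) / (1+r_USD/2)^(2T)
= 1.2346 × 1.083778 / 1.018733 = 1.2346 × 1.063849
F = 1.3134 CAD per USD

1.3134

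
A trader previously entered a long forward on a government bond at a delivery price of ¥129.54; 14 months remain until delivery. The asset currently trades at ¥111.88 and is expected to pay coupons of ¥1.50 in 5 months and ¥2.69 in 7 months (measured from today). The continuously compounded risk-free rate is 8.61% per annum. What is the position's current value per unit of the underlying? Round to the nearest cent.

-¥9.29

PV(remaining coupons) I = 1.50·e^(−0.0861·5/12) + 2.69·e^(−0.0861·7/12) = 4.0054
Current forward F = (S − I)·e^(rT) = (111.88 − 4.0054)·e^(0.0861·14/12) = 107.8746 × 1.105668 = 119.2735
Value (long) = (F − K)·e^(−rT) = (119.2735 − 129.54) × 0.904430 = -9.2853
Value = -¥9.29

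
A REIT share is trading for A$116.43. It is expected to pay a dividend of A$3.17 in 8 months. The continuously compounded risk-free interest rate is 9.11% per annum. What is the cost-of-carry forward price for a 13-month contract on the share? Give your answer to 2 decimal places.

A$125.21

PV(dividends) I = 3.17·e^(−0.0911·8/12)
I = 2.9832
F = (S − I)·e^(rT) = (116.43 − 2.9832) · e^(0.0911·13/12)
= 113.4468 · e^0.098692 = 113.4468 × 1.103726 = A$125.21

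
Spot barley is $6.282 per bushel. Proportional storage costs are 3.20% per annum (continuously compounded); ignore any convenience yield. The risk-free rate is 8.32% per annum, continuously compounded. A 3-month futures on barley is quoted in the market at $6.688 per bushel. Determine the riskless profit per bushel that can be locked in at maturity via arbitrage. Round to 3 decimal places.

Fair futures: F* = S·e^(carry·T), with carry = (r + u) = 0.0832 + 0.0320 = 0.1152
F* = 6.282 · e^(0.1152 × 3/12) = 6.282 · e^0.028800 = 6.282 × 1.029219 = $6.4656
Market $6.688 > fair $6.4656: forward overpriced → cash-and-carry (buy spot, short the forward).
At maturity, profit = |F_mkt − F*| = |6.688 − 6.4656| = $0.222 per bushel

$0.222 per bushel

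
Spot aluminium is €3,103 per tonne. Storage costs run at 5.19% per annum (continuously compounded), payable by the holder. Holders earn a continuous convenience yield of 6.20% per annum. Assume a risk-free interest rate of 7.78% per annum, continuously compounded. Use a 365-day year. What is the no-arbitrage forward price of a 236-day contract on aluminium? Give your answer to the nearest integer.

€3,242 per tonne

Net carry = r + u − y = 0.0778 + 0.0519 − 0.0620 = 0.0677
F = S·e^((r+u−y)T) = 3103 · e^(0.0677 × 236/365) = 3103 · e^0.043773
= 3103 × 1.044745 = €3,242 per tonne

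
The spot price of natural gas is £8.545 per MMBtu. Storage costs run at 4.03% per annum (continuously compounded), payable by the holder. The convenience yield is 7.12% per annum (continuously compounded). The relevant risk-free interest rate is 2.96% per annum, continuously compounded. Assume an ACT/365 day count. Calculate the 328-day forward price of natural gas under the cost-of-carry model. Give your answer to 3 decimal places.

Net carry = r + u − y = 0.0296 + 0.0403 − 0.0712 = -0.0013
F = S·e^((r+u−y)T) = 8.545 · e^(-0.0013 × 328/365) = 8.545 · e^-0.001168
= 8.545 × 0.998833 = £8.535 per MMBtu

£8.535 per MMBtu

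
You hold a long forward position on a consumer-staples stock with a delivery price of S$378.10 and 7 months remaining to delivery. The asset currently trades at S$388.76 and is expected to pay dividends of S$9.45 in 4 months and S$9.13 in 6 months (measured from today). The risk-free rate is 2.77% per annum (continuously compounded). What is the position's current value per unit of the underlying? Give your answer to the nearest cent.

-S$1.65

PV(remaining dividends) I = 9.45·e^(−0.0277·4/12) + 9.13·e^(−0.0277·6/12) = 18.3676
Current forward F = (S − I)·e^(rT) = (388.76 − 18.3676)·e^(0.0277·7/12) = 370.3924 × 1.016290 = 376.4261
Value (long) = (F − K)·e^(−rT) = (376.4261 − 378.10) × 0.983972 = -1.6471
Value = -S$1.65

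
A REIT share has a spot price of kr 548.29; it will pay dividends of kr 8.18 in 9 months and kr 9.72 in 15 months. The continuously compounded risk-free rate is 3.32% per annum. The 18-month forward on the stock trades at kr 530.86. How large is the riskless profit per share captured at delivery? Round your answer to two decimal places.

kr 27.24 per share

PV(dividends) I = 8.18·e^(−0.0332·9/12) + 9.72·e^(−0.0332·15/12) = 17.3037
Fair forward F* = (S − I)·e^(rT) = (548.29 − 17.3037)·e^0.049800 = 530.9863 × 1.051061 = 558.0990
Market kr 530.86 < fair 558.0990: forward underpriced → reverse cash-and-carry (short the stock, invest proceeds at r, pay the dividends, go long the forward).
Profit at T = |F_mkt − F*| = |530.86 − 558.0990| = kr 27.24 per share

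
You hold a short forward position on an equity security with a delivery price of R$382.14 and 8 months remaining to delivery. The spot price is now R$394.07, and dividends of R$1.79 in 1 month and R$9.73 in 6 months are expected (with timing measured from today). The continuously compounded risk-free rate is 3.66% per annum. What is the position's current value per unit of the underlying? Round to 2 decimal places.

PV(remaining dividends) I = 1.79·e^(−0.0366·1/12) + 9.73·e^(−0.0366·6/12) = 11.3381
Current forward F = (S − I)·e^(rT) = (394.07 − 11.3381)·e^(0.0366·8/12) = 382.7319 × 1.024700 = 392.1854
Value (long) = (F − K)·e^(−rT) = (392.1854 − 382.14) × 0.975895 = 9.8033
Short position value = −(long value) = -R$9.80

-R$9.80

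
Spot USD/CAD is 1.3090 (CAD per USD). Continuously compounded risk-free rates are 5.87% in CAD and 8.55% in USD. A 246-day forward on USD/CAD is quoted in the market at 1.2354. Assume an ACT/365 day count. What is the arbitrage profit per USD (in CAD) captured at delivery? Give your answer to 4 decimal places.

0.0502 per USD (in CAD)

Fair forward: F* = S·e^(carry·T), with carry = (r_CAD − r_USD) = 0.0587 − 0.0855 = -0.0268
F* = 1.3090 · e^(-0.0268 × 246/365) = 1.3090 · e^-0.018062 = 1.3090 × 0.982100 = 1.2856
Market 1.2354 < fair 1.2856: forward underpriced → reverse cash-and-carry (short spot, go long the forward).
At maturity, profit = |F_mkt − F*| = |1.2354 − 1.2856| = 0.0502 per USD (in CAD)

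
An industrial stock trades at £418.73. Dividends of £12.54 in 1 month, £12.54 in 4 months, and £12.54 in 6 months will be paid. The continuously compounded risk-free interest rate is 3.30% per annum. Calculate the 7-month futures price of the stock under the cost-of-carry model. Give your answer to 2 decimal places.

£388.90

PV(dividends) I = 12.54·e^(−0.0330·1/12) + 12.54·e^(−0.0330·4/12) + 12.54·e^(−0.0330·6/12)
I = 12.5056 + 12.4028 + 12.3348 = 37.2432
F = (S − I)·e^(rT) = (418.73 − 37.2432) · e^(0.0330·7/12)
= 381.4868 · e^0.019250 = 381.4868 × 1.019436 = £388.90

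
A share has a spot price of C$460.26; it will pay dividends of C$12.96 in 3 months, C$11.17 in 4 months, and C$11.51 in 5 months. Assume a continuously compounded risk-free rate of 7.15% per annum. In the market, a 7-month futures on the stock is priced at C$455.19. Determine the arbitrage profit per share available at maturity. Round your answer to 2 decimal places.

PV(dividends) I = 12.96·e^(−0.0715·3/12) + 11.17·e^(−0.0715·4/12) + 11.51·e^(−0.0715·5/12) = 34.8095
Fair futures F* = (S − I)·e^(rT) = (460.26 − 34.8095)·e^0.041708 = 425.4505 × 1.042590 = 443.5704
Market C$455.19 > fair 443.5704: forward overpriced → cash-and-carry (borrow at r, buy the stock and collect the dividends, short the forward).
Profit at T = |F_mkt − F*| = |455.19 − 443.5704| = C$11.62 per share

C$11.62 per share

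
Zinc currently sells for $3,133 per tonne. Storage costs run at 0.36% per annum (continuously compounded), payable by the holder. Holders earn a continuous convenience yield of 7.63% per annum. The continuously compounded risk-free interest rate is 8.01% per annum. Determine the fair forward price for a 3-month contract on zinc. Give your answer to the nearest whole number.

Net carry = r + u − y = 0.0801 + 0.0036 − 0.0763 = 0.0074
F = S·e^((r+u−y)T) = 3133 · e^(0.0074 × 3/12) = 3133 · e^0.001850
= 3133 × 1.001852 = $3,139 per tonne

$3,139 per tonne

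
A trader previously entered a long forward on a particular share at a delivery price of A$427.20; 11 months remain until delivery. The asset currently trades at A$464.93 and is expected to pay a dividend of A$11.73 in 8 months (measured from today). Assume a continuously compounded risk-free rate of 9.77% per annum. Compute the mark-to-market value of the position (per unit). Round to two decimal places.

A$63.34

PV(remaining dividends) I = 11.73·e^(−0.0977·8/12) = 10.9903
Current forward F = (S − I)·e^(rT) = (464.93 − 10.9903)·e^(0.0977·11/12) = 453.9397 × 1.093691 = 496.4698
Value (long) = (F − K)·e^(−rT) = (496.4698 − 427.20) × 0.914335 = 63.3358
Value = A$63.34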